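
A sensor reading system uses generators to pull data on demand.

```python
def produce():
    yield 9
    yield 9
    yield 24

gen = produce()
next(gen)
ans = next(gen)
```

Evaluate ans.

Step 1: produce() creates a generator.
Step 2: next(gen) yields 9 (consumed and discarded).
Step 3: next(gen) yields 9, assigned to ans.
Therefore ans = 9.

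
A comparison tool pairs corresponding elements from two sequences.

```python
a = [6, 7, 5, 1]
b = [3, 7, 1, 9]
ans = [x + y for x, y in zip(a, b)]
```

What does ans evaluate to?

Step 1: Add corresponding elements:
  6 + 3 = 9
  7 + 7 = 14
  5 + 1 = 6
  1 + 9 = 10
Therefore ans = [9, 14, 6, 10].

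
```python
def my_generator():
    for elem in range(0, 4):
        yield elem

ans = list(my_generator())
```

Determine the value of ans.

Step 1: The generator yields each value from range(0, 4).
Step 2: list() consumes all yields: [0, 1, 2, 3].
Therefore ans = [0, 1, 2, 3].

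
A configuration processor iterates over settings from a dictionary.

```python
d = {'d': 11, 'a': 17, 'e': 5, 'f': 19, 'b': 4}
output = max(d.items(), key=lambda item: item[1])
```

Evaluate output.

Step 1: Find item with maximum value:
  ('d', 11)
  ('a', 17)
  ('e', 5)
  ('f', 19)
  ('b', 4)
Step 2: Maximum value is 19 at key 'f'.
Therefore output = ('f', 19).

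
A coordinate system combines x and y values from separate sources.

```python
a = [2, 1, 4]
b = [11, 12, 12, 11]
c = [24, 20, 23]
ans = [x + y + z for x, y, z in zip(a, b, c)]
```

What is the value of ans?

Step 1: zip three lists (truncates to shortest, len=3):
  2 + 11 + 24 = 37
  1 + 12 + 20 = 33
  4 + 12 + 23 = 39
Therefore ans = [37, 33, 39].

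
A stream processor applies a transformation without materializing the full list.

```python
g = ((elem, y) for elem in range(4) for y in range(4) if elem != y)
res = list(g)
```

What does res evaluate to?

Step 1: Nested generator over range(4) x range(4) where elem != y:
  (0, 0): excluded (elem == y)
  (0, 1): included
  (0, 2): included
  (0, 3): included
  (1, 0): included
  (1, 1): excluded (elem == y)
  (1, 2): included
  (1, 3): included
  (2, 0): included
  (2, 1): included
  (2, 2): excluded (elem == y)
  (2, 3): included
  (3, 0): included
  (3, 1): included
  (3, 2): included
  (3, 3): excluded (elem == y)
Therefore res = [(0, 1), (0, 2), (0, 3), (1, 0), (1, 2), (1, 3), (2, 0), (2, 1), (2, 3), (3, 0), (3, 1), (3, 2)].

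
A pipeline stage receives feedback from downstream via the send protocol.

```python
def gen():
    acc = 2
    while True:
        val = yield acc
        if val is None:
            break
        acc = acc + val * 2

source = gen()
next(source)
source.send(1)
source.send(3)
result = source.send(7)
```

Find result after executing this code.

Step 1: next() -> yield acc=2.
Step 2: send(1) -> val=1, acc = 2 + 1*2 = 4, yield 4.
Step 3: send(3) -> val=3, acc = 4 + 3*2 = 10, yield 10.
Step 4: send(7) -> val=7, acc = 10 + 7*2 = 24, yield 24.
Therefore result = 24.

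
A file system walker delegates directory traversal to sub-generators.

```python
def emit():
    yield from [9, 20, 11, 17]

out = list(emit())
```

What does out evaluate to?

Step 1: yield from delegates to the iterable, yielding each element.
Step 2: Collected values: [9, 20, 11, 17].
Therefore out = [9, 20, 11, 17].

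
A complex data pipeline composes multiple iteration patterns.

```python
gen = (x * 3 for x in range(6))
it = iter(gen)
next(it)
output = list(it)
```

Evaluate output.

Step 1: Generator produces [0, 3, 6, 9, 12, 15].
Step 2: next(it) consumes first element (0).
Step 3: list(it) collects remaining: [3, 6, 9, 12, 15].
Therefore output = [3, 6, 9, 12, 15].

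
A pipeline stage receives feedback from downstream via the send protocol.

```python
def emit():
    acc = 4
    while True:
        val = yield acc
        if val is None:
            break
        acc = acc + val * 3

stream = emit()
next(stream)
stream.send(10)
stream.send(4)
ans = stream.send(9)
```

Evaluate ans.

Step 1: next() -> yield acc=4.
Step 2: send(10) -> val=10, acc = 4 + 10*3 = 34, yield 34.
Step 3: send(4) -> val=4, acc = 34 + 4*3 = 46, yield 46.
Step 4: send(9) -> val=9, acc = 46 + 9*3 = 73, yield 73.
Therefore ans = 73.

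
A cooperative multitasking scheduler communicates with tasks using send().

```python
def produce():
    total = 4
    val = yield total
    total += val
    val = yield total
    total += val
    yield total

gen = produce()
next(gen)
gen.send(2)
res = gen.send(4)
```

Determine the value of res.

Step 1: next() -> yield total=4.
Step 2: send(2) -> val=2, total = 4+2 = 6, yield 6.
Step 3: send(4) -> val=4, total = 6+4 = 10, yield 10.
Therefore res = 10.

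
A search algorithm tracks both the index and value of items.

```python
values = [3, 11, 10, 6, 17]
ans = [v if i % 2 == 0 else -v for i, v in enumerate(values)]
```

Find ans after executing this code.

Step 1: For each (i, v), keep v if i is even, negate if odd:
  i=0 (even): keep 3
  i=1 (odd): negate to -11
  i=2 (even): keep 10
  i=3 (odd): negate to -6
  i=4 (even): keep 17
Therefore ans = [3, -11, 10, -6, 17].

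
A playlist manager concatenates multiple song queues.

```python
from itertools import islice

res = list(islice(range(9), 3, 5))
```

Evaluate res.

Step 1: islice(range(9), 3, 5) takes elements at indices [3, 5).
Step 2: Elements: [3, 4].
Therefore res = [3, 4].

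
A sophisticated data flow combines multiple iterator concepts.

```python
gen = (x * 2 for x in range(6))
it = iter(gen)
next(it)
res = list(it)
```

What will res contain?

Step 1: Generator produces [0, 2, 4, 6, 8, 10].
Step 2: next(it) consumes first element (0).
Step 3: list(it) collects remaining: [2, 4, 6, 8, 10].
Therefore res = [2, 4, 6, 8, 10].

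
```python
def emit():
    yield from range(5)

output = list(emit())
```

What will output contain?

Step 1: yield from delegates to the iterable, yielding each element.
Step 2: Collected values: [0, 1, 2, 3, 4].
Therefore output = [0, 1, 2, 3, 4].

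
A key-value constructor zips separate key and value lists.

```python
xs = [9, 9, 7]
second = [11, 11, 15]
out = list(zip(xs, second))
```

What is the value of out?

Step 1: zip pairs elements at same index:
  Index 0: (9, 11)
  Index 1: (9, 11)
  Index 2: (7, 15)
Therefore out = [(9, 11), (9, 11), (7, 15)].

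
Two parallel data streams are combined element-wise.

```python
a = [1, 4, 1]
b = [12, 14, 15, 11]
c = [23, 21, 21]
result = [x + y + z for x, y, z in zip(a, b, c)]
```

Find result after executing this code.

Step 1: zip three lists (truncates to shortest, len=3):
  1 + 12 + 23 = 36
  4 + 14 + 21 = 39
  1 + 15 + 21 = 37
Therefore result = [36, 39, 37].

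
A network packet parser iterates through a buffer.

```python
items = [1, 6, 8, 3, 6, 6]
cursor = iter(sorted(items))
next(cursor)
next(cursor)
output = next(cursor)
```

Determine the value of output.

Step 1: sorted([1, 6, 8, 3, 6, 6]) = [1, 3, 6, 6, 6, 8].
Step 2: Create iterator and skip 2 elements.
Step 3: next() returns 6.
Therefore output = 6.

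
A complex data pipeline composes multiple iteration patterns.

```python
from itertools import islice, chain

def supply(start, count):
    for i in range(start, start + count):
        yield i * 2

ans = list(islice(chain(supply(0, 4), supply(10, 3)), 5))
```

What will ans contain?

Step 1: supply(0, 4) yields [0, 2, 4, 6].
Step 2: supply(10, 3) yields [20, 22, 24].
Step 3: chain concatenates: [0, 2, 4, 6, 20, 22, 24].
Step 4: islice takes first 5: [0, 2, 4, 6, 20].
Therefore ans = [0, 2, 4, 6, 20].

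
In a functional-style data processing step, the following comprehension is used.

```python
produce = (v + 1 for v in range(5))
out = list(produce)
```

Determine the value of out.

Step 1: For each v in range(5), compute v+1:
  v=0: 0+1 = 1
  v=1: 1+1 = 2
  v=2: 2+1 = 3
  v=3: 3+1 = 4
  v=4: 4+1 = 5
Therefore out = [1, 2, 3, 4, 5].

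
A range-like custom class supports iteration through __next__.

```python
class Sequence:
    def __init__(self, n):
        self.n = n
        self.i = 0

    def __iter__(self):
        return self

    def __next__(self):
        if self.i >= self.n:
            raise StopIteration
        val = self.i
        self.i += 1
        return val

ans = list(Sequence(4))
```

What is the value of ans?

Step 1: Sequence(4) creates an iterator counting 0 to 3.
Step 2: list() consumes all values: [0, 1, 2, 3].
Therefore ans = [0, 1, 2, 3].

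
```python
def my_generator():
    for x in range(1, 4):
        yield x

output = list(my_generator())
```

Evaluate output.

Step 1: The generator yields each value from range(1, 4).
Step 2: list() consumes all yields: [1, 2, 3].
Therefore output = [1, 2, 3].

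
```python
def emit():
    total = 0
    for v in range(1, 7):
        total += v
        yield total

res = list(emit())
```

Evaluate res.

Step 1: Generator accumulates running sum:
  v=1: total = 1, yield 1
  v=2: total = 3, yield 3
  v=3: total = 6, yield 6
  v=4: total = 10, yield 10
  v=5: total = 15, yield 15
  v=6: total = 21, yield 21
Therefore res = [1, 3, 6, 10, 15, 21].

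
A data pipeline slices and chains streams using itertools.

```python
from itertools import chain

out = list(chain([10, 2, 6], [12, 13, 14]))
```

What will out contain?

Step 1: chain() concatenates iterables: [10, 2, 6] + [12, 13, 14].
Therefore out = [10, 2, 6, 12, 13, 14].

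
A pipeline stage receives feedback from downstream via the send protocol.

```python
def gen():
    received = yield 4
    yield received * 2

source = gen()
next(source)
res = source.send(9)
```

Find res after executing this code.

Step 1: next(source) advances to first yield, producing 4.
Step 2: send(9) resumes, received = 9.
Step 3: yield received * 2 = 9 * 2 = 18.
Therefore res = 18.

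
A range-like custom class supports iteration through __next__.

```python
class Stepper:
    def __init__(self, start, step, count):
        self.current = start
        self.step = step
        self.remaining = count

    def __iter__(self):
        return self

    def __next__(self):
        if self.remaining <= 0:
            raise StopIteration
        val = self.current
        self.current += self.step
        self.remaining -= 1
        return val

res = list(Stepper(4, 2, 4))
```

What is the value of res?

Step 1: Stepper starts at 4, increments by 2, for 4 steps:
  Yield 4, then current += 2
  Yield 6, then current += 2
  Yield 8, then current += 2
  Yield 10, then current += 2
Therefore res = [4, 6, 8, 10].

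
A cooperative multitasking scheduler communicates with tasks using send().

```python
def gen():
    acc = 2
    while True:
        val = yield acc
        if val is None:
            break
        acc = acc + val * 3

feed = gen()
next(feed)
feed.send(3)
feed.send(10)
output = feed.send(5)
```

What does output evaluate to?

Step 1: next() -> yield acc=2.
Step 2: send(3) -> val=3, acc = 2 + 3*3 = 11, yield 11.
Step 3: send(10) -> val=10, acc = 11 + 10*3 = 41, yield 41.
Step 4: send(5) -> val=5, acc = 41 + 5*3 = 56, yield 56.
Therefore output = 56.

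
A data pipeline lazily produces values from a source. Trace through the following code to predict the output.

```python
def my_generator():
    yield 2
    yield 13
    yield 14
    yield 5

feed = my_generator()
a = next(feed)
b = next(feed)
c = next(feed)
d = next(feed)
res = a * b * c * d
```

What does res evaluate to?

Step 1: Create generator and consume all values:
  a = next(feed) = 2
  b = next(feed) = 13
  c = next(feed) = 14
  d = next(feed) = 5
Step 2: res = 2 * 13 * 14 * 5 = 1820.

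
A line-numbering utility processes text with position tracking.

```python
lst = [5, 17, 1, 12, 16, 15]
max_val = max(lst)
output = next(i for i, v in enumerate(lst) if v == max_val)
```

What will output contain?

Step 1: max([5, 17, 1, 12, 16, 15]) = 17.
Step 2: Find first index where value == 17:
  Index 0: 5 != 17
  Index 1: 17 == 17, found!
Therefore output = 1.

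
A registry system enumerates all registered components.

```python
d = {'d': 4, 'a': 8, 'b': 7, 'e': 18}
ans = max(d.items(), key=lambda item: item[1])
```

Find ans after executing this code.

Step 1: Find item with maximum value:
  ('d', 4)
  ('a', 8)
  ('b', 7)
  ('e', 18)
Step 2: Maximum value is 18 at key 'e'.
Therefore ans = ('e', 18).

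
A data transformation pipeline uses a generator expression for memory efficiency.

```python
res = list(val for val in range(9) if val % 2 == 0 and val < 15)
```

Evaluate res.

Step 1: Filter range(9) where val % 2 == 0 and val < 15:
  val=0: both conditions met, included
  val=1: excluded (1 % 2 != 0)
  val=2: both conditions met, included
  val=3: excluded (3 % 2 != 0)
  val=4: both conditions met, included
  val=5: excluded (5 % 2 != 0)
  val=6: both conditions met, included
  val=7: excluded (7 % 2 != 0)
  val=8: both conditions met, included
Therefore res = [0, 2, 4, 6, 8].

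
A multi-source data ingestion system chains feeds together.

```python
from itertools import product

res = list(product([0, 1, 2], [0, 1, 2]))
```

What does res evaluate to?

Step 1: product([0, 1, 2], [0, 1, 2]) gives all pairs:
  (0, 0)
  (0, 1)
  (0, 2)
  (1, 0)
  (1, 1)
  (1, 2)
  (2, 0)
  (2, 1)
  (2, 2)
Therefore res = [(0, 0), (0, 1), (0, 2), (1, 0), (1, 1), (1, 2), (2, 0), (2, 1), (2, 2)].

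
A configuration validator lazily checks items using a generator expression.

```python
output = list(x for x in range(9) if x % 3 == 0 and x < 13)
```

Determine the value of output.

Step 1: Filter range(9) where x % 3 == 0 and x < 13:
  x=0: both conditions met, included
  x=1: excluded (1 % 3 != 0)
  x=2: excluded (2 % 3 != 0)
  x=3: both conditions met, included
  x=4: excluded (4 % 3 != 0)
  x=5: excluded (5 % 3 != 0)
  x=6: both conditions met, included
  x=7: excluded (7 % 3 != 0)
  x=8: excluded (8 % 3 != 0)
Therefore output = [0, 3, 6].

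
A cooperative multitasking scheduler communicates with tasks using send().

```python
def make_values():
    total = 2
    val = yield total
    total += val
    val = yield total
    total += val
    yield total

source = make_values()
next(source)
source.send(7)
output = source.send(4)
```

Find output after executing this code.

Step 1: next() -> yield total=2.
Step 2: send(7) -> val=7, total = 2+7 = 9, yield 9.
Step 3: send(4) -> val=4, total = 9+4 = 13, yield 13.
Therefore output = 13.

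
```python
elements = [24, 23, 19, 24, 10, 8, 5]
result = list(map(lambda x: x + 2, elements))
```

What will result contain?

Step 1: Apply lambda x: x + 2 to each element:
  24 -> 26
  23 -> 25
  19 -> 21
  24 -> 26
  10 -> 12
  8 -> 10
  5 -> 7
Therefore result = [26, 25, 21, 26, 12, 10, 7].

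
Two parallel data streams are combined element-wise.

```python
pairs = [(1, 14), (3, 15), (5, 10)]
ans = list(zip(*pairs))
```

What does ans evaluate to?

Step 1: zip(*pairs) transposes: unzips [(1, 14), (3, 15), (5, 10)] into separate sequences.
Step 2: First elements: (1, 3, 5), second elements: (14, 15, 10).
Therefore ans = [(1, 3, 5), (14, 15, 10)].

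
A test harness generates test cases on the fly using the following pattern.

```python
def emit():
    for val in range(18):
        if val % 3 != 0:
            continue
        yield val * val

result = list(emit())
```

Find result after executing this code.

Step 1: Only yield val**2 when val is divisible by 3:
  val=0: 0 % 3 == 0, yield 0**2 = 0
  val=3: 3 % 3 == 0, yield 3**2 = 9
  val=6: 6 % 3 == 0, yield 6**2 = 36
  val=9: 9 % 3 == 0, yield 9**2 = 81
  val=12: 12 % 3 == 0, yield 12**2 = 144
  val=15: 15 % 3 == 0, yield 15**2 = 225
Therefore result = [0, 9, 36, 81, 144, 225].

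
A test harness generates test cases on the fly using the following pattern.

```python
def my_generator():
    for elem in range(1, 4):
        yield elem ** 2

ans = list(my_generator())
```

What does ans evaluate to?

Step 1: For each elem in range(1, 4), yield elem**2:
  elem=1: yield 1**2 = 1
  elem=2: yield 2**2 = 4
  elem=3: yield 3**2 = 9
Therefore ans = [1, 4, 9].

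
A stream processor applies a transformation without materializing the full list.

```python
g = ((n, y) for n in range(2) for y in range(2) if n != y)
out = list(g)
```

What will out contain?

Step 1: Nested generator over range(2) x range(2) where n != y:
  (0, 0): excluded (n == y)
  (0, 1): included
  (1, 0): included
  (1, 1): excluded (n == y)
Therefore out = [(0, 1), (1, 0)].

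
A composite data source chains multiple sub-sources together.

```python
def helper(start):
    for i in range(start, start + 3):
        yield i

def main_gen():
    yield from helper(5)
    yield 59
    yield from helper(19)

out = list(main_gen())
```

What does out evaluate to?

Step 1: main_gen() delegates to helper(5):
  yield 5
  yield 6
  yield 7
Step 2: yield 59
Step 3: Delegates to helper(19):
  yield 19
  yield 20
  yield 21
Therefore out = [5, 6, 7, 59, 19, 20, 21].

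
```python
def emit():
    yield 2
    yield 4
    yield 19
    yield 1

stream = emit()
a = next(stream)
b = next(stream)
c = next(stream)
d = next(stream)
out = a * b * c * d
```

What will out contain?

Step 1: Create generator and consume all values:
  a = next(stream) = 2
  b = next(stream) = 4
  c = next(stream) = 19
  d = next(stream) = 1
Step 2: out = 2 * 4 * 19 * 1 = 152.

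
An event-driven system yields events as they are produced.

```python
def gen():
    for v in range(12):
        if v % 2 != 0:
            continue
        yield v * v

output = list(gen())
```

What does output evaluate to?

Step 1: Only yield v**2 when v is divisible by 2:
  v=0: 0 % 2 == 0, yield 0**2 = 0
  v=2: 2 % 2 == 0, yield 2**2 = 4
  v=4: 4 % 2 == 0, yield 4**2 = 16
  v=6: 6 % 2 == 0, yield 6**2 = 36
  v=8: 8 % 2 == 0, yield 8**2 = 64
  v=10: 10 % 2 == 0, yield 10**2 = 100
Therefore output = [0, 4, 16, 36, 64, 100].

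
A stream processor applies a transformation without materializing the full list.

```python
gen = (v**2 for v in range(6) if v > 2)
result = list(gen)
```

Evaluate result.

Step 1: For range(6), keep v > 2, then square:
  v=0: 0 <= 2, excluded
  v=1: 1 <= 2, excluded
  v=2: 2 <= 2, excluded
  v=3: 3 > 2, yield 3**2 = 9
  v=4: 4 > 2, yield 4**2 = 16
  v=5: 5 > 2, yield 5**2 = 25
Therefore result = [9, 16, 25].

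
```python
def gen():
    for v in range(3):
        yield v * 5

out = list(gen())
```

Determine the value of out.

Step 1: For each v in range(3), yield v * 5:
  v=0: yield 0 * 5 = 0
  v=1: yield 1 * 5 = 5
  v=2: yield 2 * 5 = 10
Therefore out = [0, 5, 10].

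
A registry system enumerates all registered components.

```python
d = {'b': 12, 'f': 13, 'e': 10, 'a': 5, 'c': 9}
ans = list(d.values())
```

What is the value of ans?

Step 1: d.values() returns the dictionary values in insertion order.
Therefore ans = [12, 13, 10, 5, 9].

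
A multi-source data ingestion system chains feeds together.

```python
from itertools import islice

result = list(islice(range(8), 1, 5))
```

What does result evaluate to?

Step 1: islice(range(8), 1, 5) takes elements at indices [1, 5).
Step 2: Elements: [1, 2, 3, 4].
Therefore result = [1, 2, 3, 4].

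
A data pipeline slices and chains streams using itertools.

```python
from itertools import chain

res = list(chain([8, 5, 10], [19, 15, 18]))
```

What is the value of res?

Step 1: chain() concatenates iterables: [8, 5, 10] + [19, 15, 18].
Therefore res = [8, 5, 10, 19, 15, 18].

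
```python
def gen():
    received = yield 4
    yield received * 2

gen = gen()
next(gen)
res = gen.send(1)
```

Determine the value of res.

Step 1: next(gen) advances to first yield, producing 4.
Step 2: send(1) resumes, received = 1.
Step 3: yield received * 2 = 1 * 2 = 2.
Therefore res = 2.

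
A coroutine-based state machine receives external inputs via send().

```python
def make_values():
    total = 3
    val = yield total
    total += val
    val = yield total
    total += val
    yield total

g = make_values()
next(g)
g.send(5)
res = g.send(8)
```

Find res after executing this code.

Step 1: next() -> yield total=3.
Step 2: send(5) -> val=5, total = 3+5 = 8, yield 8.
Step 3: send(8) -> val=8, total = 8+8 = 16, yield 16.
Therefore res = 16.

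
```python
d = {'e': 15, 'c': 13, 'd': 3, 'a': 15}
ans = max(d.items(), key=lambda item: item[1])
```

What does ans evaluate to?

Step 1: Find item with maximum value:
  ('e', 15)
  ('c', 13)
  ('d', 3)
  ('a', 15)
Step 2: Maximum value is 15 at key 'e'.
Therefore ans = ('e', 15).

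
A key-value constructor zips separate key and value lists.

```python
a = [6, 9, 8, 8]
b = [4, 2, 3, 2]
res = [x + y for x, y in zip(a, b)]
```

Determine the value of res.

Step 1: Add corresponding elements:
  6 + 4 = 10
  9 + 2 = 11
  8 + 3 = 11
  8 + 2 = 10
Therefore res = [10, 11, 11, 10].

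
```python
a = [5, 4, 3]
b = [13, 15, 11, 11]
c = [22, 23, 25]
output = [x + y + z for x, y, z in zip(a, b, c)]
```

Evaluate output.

Step 1: zip three lists (truncates to shortest, len=3):
  5 + 13 + 22 = 40
  4 + 15 + 23 = 42
  3 + 11 + 25 = 39
Therefore output = [40, 42, 39].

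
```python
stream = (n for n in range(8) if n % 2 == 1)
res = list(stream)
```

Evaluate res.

Step 1: Filter range(8) keeping only odd values:
  n=0: even, excluded
  n=1: odd, included
  n=2: even, excluded
  n=3: odd, included
  n=4: even, excluded
  n=5: odd, included
  n=6: even, excluded
  n=7: odd, included
Therefore res = [1, 3, 5, 7].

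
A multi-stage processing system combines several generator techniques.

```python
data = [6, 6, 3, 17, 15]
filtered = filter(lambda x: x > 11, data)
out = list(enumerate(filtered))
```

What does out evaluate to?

Step 1: Filter [6, 6, 3, 17, 15] for > 11: [17, 15].
Step 2: enumerate re-indexes from 0: [(0, 17), (1, 15)].
Therefore out = [(0, 17), (1, 15)].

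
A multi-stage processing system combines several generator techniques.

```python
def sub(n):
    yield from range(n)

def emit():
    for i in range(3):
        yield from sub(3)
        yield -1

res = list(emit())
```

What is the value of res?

Step 1: For each i in range(3):
  i=0: yield from sub(3) -> [0, 1, 2], then yield -1
  i=1: yield from sub(3) -> [0, 1, 2], then yield -1
  i=2: yield from sub(3) -> [0, 1, 2], then yield -1
Therefore res = [0, 1, 2, -1, 0, 1, 2, -1, 0, 1, 2, -1].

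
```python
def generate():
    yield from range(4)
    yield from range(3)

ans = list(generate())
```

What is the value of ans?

Step 1: Trace yields in order:
  yield 0
  yield 1
  yield 2
  yield 3
  yield 0
  yield 1
  yield 2
Therefore ans = [0, 1, 2, 3, 0, 1, 2].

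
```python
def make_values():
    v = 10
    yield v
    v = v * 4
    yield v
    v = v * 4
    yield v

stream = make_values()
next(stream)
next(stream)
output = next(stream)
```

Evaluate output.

Step 1: Trace through generator execution:
  Yield 1: v starts at 10, yield 10
  Yield 2: v = 10 * 4 = 40, yield 40
  Yield 3: v = 40 * 4 = 160, yield 160
Step 2: First next() gets 10, second next() gets the second value, third next() yields 160.
Therefore output = 160.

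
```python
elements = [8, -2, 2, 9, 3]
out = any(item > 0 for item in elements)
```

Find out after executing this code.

Step 1: Check item > 0 for each element in [8, -2, 2, 9, 3]:
  8 > 0: True
  -2 > 0: False
  2 > 0: True
  9 > 0: True
  3 > 0: True
Step 2: any() returns True.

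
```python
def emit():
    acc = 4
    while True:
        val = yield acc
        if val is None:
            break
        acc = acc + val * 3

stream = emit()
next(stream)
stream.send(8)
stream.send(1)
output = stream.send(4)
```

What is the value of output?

Step 1: next() -> yield acc=4.
Step 2: send(8) -> val=8, acc = 4 + 8*3 = 28, yield 28.
Step 3: send(1) -> val=1, acc = 28 + 1*3 = 31, yield 31.
Step 4: send(4) -> val=4, acc = 31 + 4*3 = 43, yield 43.
Therefore output = 43.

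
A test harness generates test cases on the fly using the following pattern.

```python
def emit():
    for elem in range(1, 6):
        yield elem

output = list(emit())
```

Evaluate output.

Step 1: The generator yields each value from range(1, 6).
Step 2: list() consumes all yields: [1, 2, 3, 4, 5].
Therefore output = [1, 2, 3, 4, 5].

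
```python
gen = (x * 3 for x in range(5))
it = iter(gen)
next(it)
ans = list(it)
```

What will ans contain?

Step 1: Generator produces [0, 3, 6, 9, 12].
Step 2: next(it) consumes first element (0).
Step 3: list(it) collects remaining: [3, 6, 9, 12].
Therefore ans = [3, 6, 9, 12].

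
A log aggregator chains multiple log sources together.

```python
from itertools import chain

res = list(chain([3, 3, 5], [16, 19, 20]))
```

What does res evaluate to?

Step 1: chain() concatenates iterables: [3, 3, 5] + [16, 19, 20].
Therefore res = [3, 3, 5, 16, 19, 20].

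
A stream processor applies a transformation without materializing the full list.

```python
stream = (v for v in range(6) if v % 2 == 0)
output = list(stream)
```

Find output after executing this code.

Step 1: Filter range(6) keeping only even values:
  v=0: even, included
  v=1: odd, excluded
  v=2: even, included
  v=3: odd, excluded
  v=4: even, included
  v=5: odd, excluded
Therefore output = [0, 2, 4].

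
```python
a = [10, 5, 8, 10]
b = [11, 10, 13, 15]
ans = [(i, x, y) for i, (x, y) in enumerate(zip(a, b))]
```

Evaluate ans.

Step 1: enumerate(zip(a, b)) gives index with paired elements:
  i=0: (10, 11)
  i=1: (5, 10)
  i=2: (8, 13)
  i=3: (10, 15)
Therefore ans = [(0, 10, 11), (1, 5, 10), (2, 8, 13), (3, 10, 15)].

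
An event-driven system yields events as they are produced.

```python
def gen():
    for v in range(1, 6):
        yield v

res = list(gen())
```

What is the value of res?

Step 1: The generator yields each value from range(1, 6).
Step 2: list() consumes all yields: [1, 2, 3, 4, 5].
Therefore res = [1, 2, 3, 4, 5].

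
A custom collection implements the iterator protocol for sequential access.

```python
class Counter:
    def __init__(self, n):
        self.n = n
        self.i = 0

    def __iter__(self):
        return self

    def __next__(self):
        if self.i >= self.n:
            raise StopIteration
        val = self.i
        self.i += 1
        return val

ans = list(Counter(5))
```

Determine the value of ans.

Step 1: Counter(5) creates an iterator counting 0 to 4.
Step 2: list() consumes all values: [0, 1, 2, 3, 4].
Therefore ans = [0, 1, 2, 3, 4].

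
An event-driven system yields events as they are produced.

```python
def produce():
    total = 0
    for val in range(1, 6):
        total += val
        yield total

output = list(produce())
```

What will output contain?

Step 1: Generator accumulates running sum:
  val=1: total = 1, yield 1
  val=2: total = 3, yield 3
  val=3: total = 6, yield 6
  val=4: total = 10, yield 10
  val=5: total = 15, yield 15
Therefore output = [1, 3, 6, 10, 15].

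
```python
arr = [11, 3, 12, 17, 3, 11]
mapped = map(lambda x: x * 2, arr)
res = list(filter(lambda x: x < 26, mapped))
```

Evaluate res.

Step 1: Map x * 2:
  11 -> 22
  3 -> 6
  12 -> 24
  17 -> 34
  3 -> 6
  11 -> 22
Step 2: Filter for < 26:
  22: kept
  6: kept
  24: kept
  34: removed
  6: kept
  22: kept
Therefore res = [22, 6, 24, 6, 22].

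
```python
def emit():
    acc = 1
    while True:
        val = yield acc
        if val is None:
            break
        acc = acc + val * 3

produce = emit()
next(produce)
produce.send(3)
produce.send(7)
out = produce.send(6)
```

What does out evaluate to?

Step 1: next() -> yield acc=1.
Step 2: send(3) -> val=3, acc = 1 + 3*3 = 10, yield 10.
Step 3: send(7) -> val=7, acc = 10 + 7*3 = 31, yield 31.
Step 4: send(6) -> val=6, acc = 31 + 6*3 = 49, yield 49.
Therefore out = 49.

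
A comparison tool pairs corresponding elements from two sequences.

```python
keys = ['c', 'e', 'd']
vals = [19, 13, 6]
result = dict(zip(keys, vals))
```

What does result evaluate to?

Step 1: zip pairs keys with values:
  'c' -> 19
  'e' -> 13
  'd' -> 6
Therefore result = {'c': 19, 'e': 13, 'd': 6}.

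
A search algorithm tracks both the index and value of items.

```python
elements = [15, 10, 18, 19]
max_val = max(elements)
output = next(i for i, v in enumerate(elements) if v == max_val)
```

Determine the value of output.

Step 1: max([15, 10, 18, 19]) = 19.
Step 2: Find first index where value == 19:
  Index 0: 15 != 19
  Index 1: 10 != 19
  Index 2: 18 != 19
  Index 3: 19 == 19, found!
Therefore output = 3.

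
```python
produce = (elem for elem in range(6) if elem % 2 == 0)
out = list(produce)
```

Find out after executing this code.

Step 1: Filter range(6) keeping only even values:
  elem=0: even, included
  elem=1: odd, excluded
  elem=2: even, included
  elem=3: odd, excluded
  elem=4: even, included
  elem=5: odd, excluded
Therefore out = [0, 2, 4].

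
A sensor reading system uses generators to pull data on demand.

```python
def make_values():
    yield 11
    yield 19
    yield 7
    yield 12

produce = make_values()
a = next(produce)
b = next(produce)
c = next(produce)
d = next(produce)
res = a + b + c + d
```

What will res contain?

Step 1: Create generator and consume all values:
  a = next(produce) = 11
  b = next(produce) = 19
  c = next(produce) = 7
  d = next(produce) = 12
Step 2: res = 11 + 19 + 7 + 12 = 49.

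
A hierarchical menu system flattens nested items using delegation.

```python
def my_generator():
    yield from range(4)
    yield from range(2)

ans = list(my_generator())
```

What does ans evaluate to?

Step 1: Trace yields in order:
  yield 0
  yield 1
  yield 2
  yield 3
  yield 0
  yield 1
Therefore ans = [0, 1, 2, 3, 0, 1].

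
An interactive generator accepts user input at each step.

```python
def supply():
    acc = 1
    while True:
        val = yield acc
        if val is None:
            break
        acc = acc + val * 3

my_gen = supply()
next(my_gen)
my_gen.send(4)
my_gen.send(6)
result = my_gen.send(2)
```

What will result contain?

Step 1: next() -> yield acc=1.
Step 2: send(4) -> val=4, acc = 1 + 4*3 = 13, yield 13.
Step 3: send(6) -> val=6, acc = 13 + 6*3 = 31, yield 31.
Step 4: send(2) -> val=2, acc = 31 + 2*3 = 37, yield 37.
Therefore result = 37.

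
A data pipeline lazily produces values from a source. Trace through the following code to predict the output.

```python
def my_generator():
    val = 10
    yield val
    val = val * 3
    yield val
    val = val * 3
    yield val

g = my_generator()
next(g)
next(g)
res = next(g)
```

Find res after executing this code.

Step 1: Trace through generator execution:
  Yield 1: val starts at 10, yield 10
  Yield 2: val = 10 * 3 = 30, yield 30
  Yield 3: val = 30 * 3 = 90, yield 90
Step 2: First next() gets 10, second next() gets the second value, third next() yields 90.
Therefore res = 90.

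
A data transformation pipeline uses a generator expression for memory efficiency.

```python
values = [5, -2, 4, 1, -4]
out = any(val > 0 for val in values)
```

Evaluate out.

Step 1: Check val > 0 for each element in [5, -2, 4, 1, -4]:
  5 > 0: True
  -2 > 0: False
  4 > 0: True
  1 > 0: True
  -4 > 0: False
Step 2: any() returns True.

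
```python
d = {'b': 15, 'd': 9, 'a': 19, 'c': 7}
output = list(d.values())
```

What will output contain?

Step 1: d.values() returns the dictionary values in insertion order.
Therefore output = [15, 9, 19, 7].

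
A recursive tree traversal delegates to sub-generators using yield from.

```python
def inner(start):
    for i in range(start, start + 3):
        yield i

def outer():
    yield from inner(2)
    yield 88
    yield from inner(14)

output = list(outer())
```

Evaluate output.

Step 1: outer() delegates to inner(2):
  yield 2
  yield 3
  yield 4
Step 2: yield 88
Step 3: Delegates to inner(14):
  yield 14
  yield 15
  yield 16
Therefore output = [2, 3, 4, 88, 14, 15, 16].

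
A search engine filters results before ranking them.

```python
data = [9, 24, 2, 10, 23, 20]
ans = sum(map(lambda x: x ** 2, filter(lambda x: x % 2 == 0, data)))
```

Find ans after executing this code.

Step 1: Filter even numbers from [9, 24, 2, 10, 23, 20]: [24, 2, 10, 20]
Step 2: Square each: [576, 4, 100, 400]
Step 3: Sum = 1080.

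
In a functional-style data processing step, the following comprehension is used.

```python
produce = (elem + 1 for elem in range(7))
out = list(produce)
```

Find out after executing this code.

Step 1: For each elem in range(7), compute elem+1:
  elem=0: 0+1 = 1
  elem=1: 1+1 = 2
  elem=2: 2+1 = 3
  elem=3: 3+1 = 4
  elem=4: 4+1 = 5
  elem=5: 5+1 = 6
  elem=6: 6+1 = 7
Therefore out = [1, 2, 3, 4, 5, 6, 7].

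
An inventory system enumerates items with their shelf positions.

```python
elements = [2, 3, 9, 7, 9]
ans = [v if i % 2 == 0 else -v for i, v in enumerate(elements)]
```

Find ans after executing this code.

Step 1: For each (i, v), keep v if i is even, negate if odd:
  i=0 (even): keep 2
  i=1 (odd): negate to -3
  i=2 (even): keep 9
  i=3 (odd): negate to -7
  i=4 (even): keep 9
Therefore ans = [2, -3, 9, -7, 9].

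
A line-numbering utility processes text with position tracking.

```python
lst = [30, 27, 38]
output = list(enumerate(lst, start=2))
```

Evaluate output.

Step 1: enumerate with start=2:
  (2, 30)
  (3, 27)
  (4, 38)
Therefore output = [(2, 30), (3, 27), (4, 38)].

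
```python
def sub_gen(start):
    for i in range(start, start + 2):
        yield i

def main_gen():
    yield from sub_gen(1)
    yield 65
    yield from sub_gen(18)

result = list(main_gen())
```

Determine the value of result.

Step 1: main_gen() delegates to sub_gen(1):
  yield 1
  yield 2
Step 2: yield 65
Step 3: Delegates to sub_gen(18):
  yield 18
  yield 19
Therefore result = [1, 2, 65, 18, 19].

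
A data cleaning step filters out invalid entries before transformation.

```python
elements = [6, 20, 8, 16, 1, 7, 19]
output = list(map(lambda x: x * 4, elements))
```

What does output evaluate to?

Step 1: Apply lambda x: x * 4 to each element:
  6 -> 24
  20 -> 80
  8 -> 32
  16 -> 64
  1 -> 4
  7 -> 28
  19 -> 76
Therefore output = [24, 80, 32, 64, 4, 28, 76].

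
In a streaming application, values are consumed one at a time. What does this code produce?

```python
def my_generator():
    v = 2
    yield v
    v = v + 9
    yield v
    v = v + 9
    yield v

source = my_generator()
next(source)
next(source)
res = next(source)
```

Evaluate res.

Step 1: Trace through generator execution:
  Yield 1: v starts at 2, yield 2
  Yield 2: v = 2 + 9 = 11, yield 11
  Yield 3: v = 11 + 9 = 20, yield 20
Step 2: First next() gets 2, second next() gets the second value, third next() yields 20.
Therefore res = 20.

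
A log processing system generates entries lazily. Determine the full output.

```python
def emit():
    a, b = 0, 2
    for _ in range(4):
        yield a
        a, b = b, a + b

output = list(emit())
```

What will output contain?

Step 1: Fibonacci-like sequence starting with a=0, b=2:
  Iteration 1: yield a=0, then a,b = 2,2
  Iteration 2: yield a=2, then a,b = 2,4
  Iteration 3: yield a=2, then a,b = 4,6
  Iteration 4: yield a=4, then a,b = 6,10
Therefore output = [0, 2, 2, 4].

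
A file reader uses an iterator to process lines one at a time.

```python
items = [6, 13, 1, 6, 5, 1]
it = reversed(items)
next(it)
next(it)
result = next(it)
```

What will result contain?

Step 1: reversed([6, 13, 1, 6, 5, 1]) gives iterator: [1, 5, 6, 1, 13, 6].
Step 2: First next() = 1, second next() = 5.
Step 3: Third next() = 6.
Therefore result = 6.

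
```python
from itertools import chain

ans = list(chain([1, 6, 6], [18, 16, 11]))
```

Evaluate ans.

Step 1: chain() concatenates iterables: [1, 6, 6] + [18, 16, 11].
Therefore ans = [1, 6, 6, 18, 16, 11].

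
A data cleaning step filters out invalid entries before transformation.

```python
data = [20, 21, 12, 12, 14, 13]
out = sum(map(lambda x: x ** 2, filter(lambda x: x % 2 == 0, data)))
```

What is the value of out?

Step 1: Filter even numbers from [20, 21, 12, 12, 14, 13]: [20, 12, 12, 14]
Step 2: Square each: [400, 144, 144, 196]
Step 3: Sum = 884.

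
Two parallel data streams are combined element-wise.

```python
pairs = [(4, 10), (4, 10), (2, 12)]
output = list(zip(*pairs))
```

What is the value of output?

Step 1: zip(*pairs) transposes: unzips [(4, 10), (4, 10), (2, 12)] into separate sequences.
Step 2: First elements: (4, 4, 2), second elements: (10, 10, 12).
Therefore output = [(4, 4, 2), (10, 10, 12)].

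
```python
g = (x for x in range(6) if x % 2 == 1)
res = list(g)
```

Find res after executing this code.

Step 1: Filter range(6) keeping only odd values:
  x=0: even, excluded
  x=1: odd, included
  x=2: even, excluded
  x=3: odd, included
  x=4: even, excluded
  x=5: odd, included
Therefore res = [1, 3, 5].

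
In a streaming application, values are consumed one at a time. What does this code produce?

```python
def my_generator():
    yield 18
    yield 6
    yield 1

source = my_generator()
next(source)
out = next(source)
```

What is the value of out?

Step 1: my_generator() creates a generator.
Step 2: next(source) yields 18 (consumed and discarded).
Step 3: next(source) yields 6, assigned to out.
Therefore out = 6.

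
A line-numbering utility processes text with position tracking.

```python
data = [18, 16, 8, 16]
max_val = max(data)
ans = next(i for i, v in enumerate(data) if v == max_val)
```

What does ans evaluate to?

Step 1: max([18, 16, 8, 16]) = 18.
Step 2: Find first index where value == 18:
  Index 0: 18 == 18, found!
Therefore ans = 0.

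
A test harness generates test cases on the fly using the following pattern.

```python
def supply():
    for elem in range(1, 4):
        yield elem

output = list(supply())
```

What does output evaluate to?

Step 1: The generator yields each value from range(1, 4).
Step 2: list() consumes all yields: [1, 2, 3].
Therefore output = [1, 2, 3].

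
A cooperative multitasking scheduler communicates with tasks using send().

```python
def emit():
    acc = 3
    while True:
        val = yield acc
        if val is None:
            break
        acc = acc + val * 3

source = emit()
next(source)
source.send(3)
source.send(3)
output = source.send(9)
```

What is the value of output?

Step 1: next() -> yield acc=3.
Step 2: send(3) -> val=3, acc = 3 + 3*3 = 12, yield 12.
Step 3: send(3) -> val=3, acc = 12 + 3*3 = 21, yield 21.
Step 4: send(9) -> val=9, acc = 21 + 9*3 = 48, yield 48.
Therefore output = 48.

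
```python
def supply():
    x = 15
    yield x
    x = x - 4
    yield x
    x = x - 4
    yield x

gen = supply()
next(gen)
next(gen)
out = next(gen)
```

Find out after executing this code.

Step 1: Trace through generator execution:
  Yield 1: x starts at 15, yield 15
  Yield 2: x = 15 - 4 = 11, yield 11
  Yield 3: x = 11 - 4 = 7, yield 7
Step 2: First next() gets 15, second next() gets the second value, third next() yields 7.
Therefore out = 7.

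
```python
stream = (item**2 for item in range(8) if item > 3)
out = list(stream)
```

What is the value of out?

Step 1: For range(8), keep item > 3, then square:
  item=0: 0 <= 3, excluded
  item=1: 1 <= 3, excluded
  item=2: 2 <= 3, excluded
  item=3: 3 <= 3, excluded
  item=4: 4 > 3, yield 4**2 = 16
  item=5: 5 > 3, yield 5**2 = 25
  item=6: 6 > 3, yield 6**2 = 36
  item=7: 7 > 3, yield 7**2 = 49
Therefore out = [16, 25, 36, 49].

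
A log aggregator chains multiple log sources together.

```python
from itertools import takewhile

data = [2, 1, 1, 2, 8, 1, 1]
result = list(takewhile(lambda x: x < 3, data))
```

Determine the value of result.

Step 1: takewhile stops at first element >= 3:
  2 < 3: take
  1 < 3: take
  1 < 3: take
  2 < 3: take
  8 >= 3: stop
Therefore result = [2, 1, 1, 2].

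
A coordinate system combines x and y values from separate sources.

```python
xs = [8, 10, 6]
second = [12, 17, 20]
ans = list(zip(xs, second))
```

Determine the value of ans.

Step 1: zip pairs elements at same index:
  Index 0: (8, 12)
  Index 1: (10, 17)
  Index 2: (6, 20)
Therefore ans = [(8, 12), (10, 17), (6, 20)].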